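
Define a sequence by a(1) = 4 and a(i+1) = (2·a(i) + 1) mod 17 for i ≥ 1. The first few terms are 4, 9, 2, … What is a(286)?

6

Listing terms: a(1) = 4, a(2) = 9, a(3) = 2, a(4) = 5, a(5) = 11, a(6) = 6, a(7) = 13, a(8) = 10, a(9) = 4.
Since a(9) = a(1) = 4, the sequence is periodic with period 8.
So a(286) = a(1 + ((286-1) mod 8)) = a(6) = 6.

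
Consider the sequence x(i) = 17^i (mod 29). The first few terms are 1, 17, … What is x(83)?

We have x(0) = 1; x(1) = 17; x(2) = 28; x(3) = 12; x(4) = 1.
The sequence repeats with period 4.
(83 - 0) mod 4 = 3, so x(83) = x(3) = 12.

12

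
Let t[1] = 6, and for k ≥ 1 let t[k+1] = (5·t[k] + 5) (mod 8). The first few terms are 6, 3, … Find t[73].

Listing terms: t[1] = 6, t[2] = 3, t[3] = 4, t[4] = 1, t[5] = 2, t[6] = 7, t[7] = 0, t[8] = 5, t[9] = 6.
The sequence repeats with period 8.
(73 - 1) mod 8 = 0, so t[73] = t[1] = 6.

6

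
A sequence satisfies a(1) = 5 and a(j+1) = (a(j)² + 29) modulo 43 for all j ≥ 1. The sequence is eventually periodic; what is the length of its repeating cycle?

Listing terms: a(1) = 5, a(2) = 11, a(3) = 21, a(4) = 40, a(5) = 38, a(6) = 11.
Since a(6) = a(2) = 11, the sequence is eventually periodic: after a pre-period of length 1 it cycles with period 4.

4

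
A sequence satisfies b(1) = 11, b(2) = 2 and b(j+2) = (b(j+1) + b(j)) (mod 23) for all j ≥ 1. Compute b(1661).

b(1) = 11; b(2) = 2; b(3) = 13; b(4) = 15; b(5) = 5; b(6) = 20; b(7) = 2; b(8) = 22; b(9) = 1; b(10) = 0; b(11) = 1; b(12) = 1; b(13) = 2; b(14) = 3; b(15) = 5; b(16) = 8; b(17) = 13; b(18) = 21; b(19) = 11; b(20) = 9; b(21) = 20; b(22) = 6; b(23) = 3; b(24) = 9; b(25) = 12; b(26) = 21; b(27) = 10; b(28) = 8; b(29) = 18; b(30) = 3; b(31) = 21; b(32) = 1; b(33) = 22; b(34) = 0; b(35) = 22; b(36) = 22; b(37) = 21; b(38) = 20; b(39) = 18; b(40) = 15; b(41) = 10; b(42) = 2; b(43) = 12; b(44) = 14; b(45) = 3; b(46) = 17; b(47) = 20; b(48) = 14; b(49) = 11; b(50) = 2.
The sequence repeats with period 48.
So b(1661) = b(1 + ((1661-1) mod 48)) = b(29) = 18.

18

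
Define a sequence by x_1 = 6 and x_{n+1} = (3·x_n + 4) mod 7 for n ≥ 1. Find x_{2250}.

3

Computing terms: x_1 = 6,  x_2 = 1,  x_3 = 0,  x_4 = 4,  x_5 = 2,  x_6 = 3,  x_7 = 6.
Since x_7 = x_1 = 6, the sequence is periodic with period 6.
(2250 - 1) mod 6 = 5, so x_{2250} = x_6 = 3.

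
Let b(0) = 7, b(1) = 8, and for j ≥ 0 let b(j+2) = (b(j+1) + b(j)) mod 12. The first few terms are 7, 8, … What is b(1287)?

We have b(0) = 7,  b(1) = 8,  b(2) = 3,  b(3) = 11,  b(4) = 2,  b(5) = 1,  b(6) = 3,  b(7) = 4,  b(8) = 7,  b(9) = 11,  b(10) = 6,  b(11) = 5,  b(12) = 11,  b(13) = 4,  b(14) = 3,  b(15) = 7,  b(16) = 10,  b(17) = 5,  b(18) = 3,  b(19) = 8,  b(20) = 11,  b(21) = 7,  b(22) = 6,  b(23) = 1,  b(24) = 7,  b(25) = 8.
Since (b(24), b(25)) = (b(0), b(1)) = (7, 8) (two consecutive terms determine the rest), the sequence is periodic with period 24.
So b(1287) = b(0 + ((1287-0) mod 24)) = b(15) = 7.

7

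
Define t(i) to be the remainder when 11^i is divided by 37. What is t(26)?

t(1) = 11; t(2) = 10; t(3) = 36; t(4) = 26; t(5) = 27; t(6) = 1; t(7) = 11.
Since t(7) = t(1) = 11, the sequence is periodic with period 6.
(26 - 1) mod 6 = 1, so t(26) = t(2) = 10.

10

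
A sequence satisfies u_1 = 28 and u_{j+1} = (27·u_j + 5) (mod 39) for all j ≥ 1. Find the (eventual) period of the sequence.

13

We have u_1 = 28,  u_2 = 20,  u_3 = 38,  u_4 = 17,  u_5 = 35,  u_6 = 14,  u_7 = 32,  u_8 = 11,  u_9 = 29,  u_{10} = 8,  u_{11} = 26,  u_{12} = 5,  u_{13} = 23,  u_{14} = 2,  u_{15} = 20.
Since u_{15} = u_2 = 20, the sequence is eventually periodic: after a pre-period of length 1 it cycles with period 13.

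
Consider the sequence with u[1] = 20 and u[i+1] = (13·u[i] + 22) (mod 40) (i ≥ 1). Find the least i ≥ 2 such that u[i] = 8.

Computing terms: u[1] = 20, u[2] = 2, u[3] = 8, u[4] = 6, u[5] = 20.
The sequence repeats with period 4.
The value 8 first appears (with i ≥ 2) at u[3].

3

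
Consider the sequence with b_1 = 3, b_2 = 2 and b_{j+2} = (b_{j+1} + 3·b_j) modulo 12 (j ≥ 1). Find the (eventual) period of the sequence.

We have b_1 = 3, b_2 = 2, b_3 = 11, b_4 = 5, b_5 = 2, b_6 = 5, b_7 = 11, b_8 = 2, b_9 = 11.
Since (b_8, b_9) = (b_2, b_3) = (2, 11) (two consecutive terms determine the rest), the sequence is eventually periodic: after a pre-period of length 1 it cycles with period 6.

6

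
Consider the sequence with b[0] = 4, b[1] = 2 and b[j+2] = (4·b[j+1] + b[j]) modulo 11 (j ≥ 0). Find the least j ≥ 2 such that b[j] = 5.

8

Computing terms: b[0] = 4,  b[1] = 2,  b[2] = 1,  b[3] = 6,  b[4] = 3,  b[5] = 7,  b[6] = 9,  b[7] = 10,  b[8] = 5,  b[9] = 8,  b[10] = 4,  b[11] = 2.
Since (b[10], b[11]) = (b[0], b[1]) = (4, 2) (two consecutive terms determine the rest), the sequence is periodic with period 10.
The value 5 first appears (with j ≥ 2) at b[8].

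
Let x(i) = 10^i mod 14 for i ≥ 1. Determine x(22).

4

We have x(1) = 10; x(2) = 2; x(3) = 6; x(4) = 4; x(5) = 12; x(6) = 8; x(7) = 10.
The sequence repeats with period 6.
So x(22) = x(1 + ((22-1) mod 6)) = x(4) = 4.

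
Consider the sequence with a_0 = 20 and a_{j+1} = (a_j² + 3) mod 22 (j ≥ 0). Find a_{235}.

Listing terms: a_0 = 20,  a_1 = 7,  a_2 = 8,  a_3 = 1,  a_4 = 4,  a_5 = 19,  a_6 = 12,  a_7 = 15,  a_8 = 8.
Since a_8 = a_2 = 8, the sequence is eventually periodic: after a pre-period of length 2 it cycles with period 6.
For j ≥ 2, a_j depends only on (j - 2) mod 6. (235 - 2) mod 6 = 5, so a_{235} = a_7 = 15.

15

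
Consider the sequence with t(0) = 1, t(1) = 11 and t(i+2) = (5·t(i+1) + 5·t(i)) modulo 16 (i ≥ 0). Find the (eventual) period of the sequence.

Computing terms: t(0) = 1,  t(1) = 11,  t(2) = 12,  t(3) = 3,  t(4) = 11,  t(5) = 6,  t(6) = 5,  t(7) = 7,  t(8) = 12,  t(9) = 15,  t(10) = 7,  t(11) = 14,  t(12) = 9,  t(13) = 3,  t(14) = 12,  t(15) = 11,  t(16) = 3,  t(17) = 6,  t(18) = 13,  t(19) = 15,  t(20) = 12,  t(21) = 7,  t(22) = 15,  t(23) = 14,  t(24) = 1,  t(25) = 11.
The sequence repeats with period 24.

24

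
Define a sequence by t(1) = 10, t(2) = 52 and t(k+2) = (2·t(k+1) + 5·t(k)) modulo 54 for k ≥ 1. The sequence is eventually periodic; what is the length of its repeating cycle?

t(1) = 10, t(2) = 52, t(3) = 46, t(4) = 28, t(5) = 16, t(6) = 10, t(7) = 46, t(8) = 34, t(9) = 28, t(10) = 10, t(11) = 52.
Since (t(10), t(11)) = (t(1), t(2)) = (10, 52) (two consecutive terms determine the rest), the sequence is periodic with period 9.

9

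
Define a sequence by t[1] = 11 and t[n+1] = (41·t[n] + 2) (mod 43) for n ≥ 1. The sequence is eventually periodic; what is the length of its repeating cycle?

Computing terms: t[1] = 11; t[2] = 23; t[3] = 42; t[4] = 4; t[5] = 37; t[6] = 14; t[7] = 17; t[8] = 11.
Since t[8] = t[1] = 11, the sequence is periodic with period 7.

7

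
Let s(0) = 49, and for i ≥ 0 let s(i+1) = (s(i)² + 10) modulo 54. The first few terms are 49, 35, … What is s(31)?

35

Computing terms: s(0) = 49; s(1) = 35; s(2) = 47; s(3) = 5; s(4) = 35.
Since s(4) = s(1) = 35, the sequence is eventually periodic: after a pre-period of length 1 it cycles with period 3.
For i ≥ 1, s(i) depends only on (i - 1) mod 3. (31 - 1) mod 3 = 0, so s(31) = s(1) = 35.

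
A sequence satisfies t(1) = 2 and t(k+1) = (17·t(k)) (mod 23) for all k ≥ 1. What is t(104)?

Listing terms: t(1) = 2, t(2) = 11, t(3) = 3, t(4) = 5, t(5) = 16, t(6) = 19, t(7) = 1, t(8) = 17, t(9) = 13, t(10) = 14, t(11) = 8, t(12) = 21, t(13) = 12, t(14) = 20, t(15) = 18, t(16) = 7, t(17) = 4, t(18) = 22, t(19) = 6, t(20) = 10, t(21) = 9, t(22) = 15, t(23) = 2.
The sequence repeats with period 22.
(104 - 1) mod 22 = 15, so t(104) = t(16) = 7.

7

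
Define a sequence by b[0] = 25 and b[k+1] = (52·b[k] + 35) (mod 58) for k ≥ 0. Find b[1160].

41

Computing terms: b[0] = 25,  b[1] = 1,  b[2] = 29,  b[3] = 35,  b[4] = 57,  b[5] = 41,  b[6] = 21,  b[7] = 25.
Since b[7] = b[0] = 25, the sequence is periodic with period 7.
(1160 - 0) mod 7 = 5, so b[1160] = b[5] = 41.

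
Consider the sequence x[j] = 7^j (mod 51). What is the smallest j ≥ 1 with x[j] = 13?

x[0] = 1; x[1] = 7; x[2] = 49; x[3] = 37; x[4] = 4; x[5] = 28; x[6] = 43; x[7] = 46; x[8] = 16; x[9] = 10; x[10] = 19; x[11] = 31; x[12] = 13; x[13] = 40; x[14] = 25; x[15] = 22; x[16] = 1.
Since x[16] = x[0] = 1, the sequence is periodic with period 16.
The value 13 first appears (with j ≥ 1) at x[12].

12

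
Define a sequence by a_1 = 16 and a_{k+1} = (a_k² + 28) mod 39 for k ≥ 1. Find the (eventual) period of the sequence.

We have a_1 = 16, a_2 = 11, a_3 = 32, a_4 = 38, a_5 = 29, a_6 = 11.
Since a_6 = a_2 = 11, the sequence is eventually periodic: after a pre-period of length 1 it cycles with period 4.

4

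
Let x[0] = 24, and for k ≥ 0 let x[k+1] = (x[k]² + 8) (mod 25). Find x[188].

24

x[0] = 24, x[1] = 9, x[2] = 14, x[3] = 4, x[4] = 24.
Since x[4] = x[0] = 24, the sequence is periodic with period 4.
(188 - 0) mod 4 = 0, so x[188] = x[0] = 24.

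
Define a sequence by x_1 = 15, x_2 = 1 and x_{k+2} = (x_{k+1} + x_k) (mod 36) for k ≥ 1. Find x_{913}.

15

x_1 = 15, x_2 = 1, x_3 = 16, x_4 = 17, x_5 = 33, x_6 = 14, x_7 = 11, x_8 = 25, x_9 = 0, x_{10} = 25, x_{11} = 25, x_{12} = 14, x_{13} = 3, x_{14} = 17, x_{15} = 20, x_{16} = 1, x_{17} = 21, x_{18} = 22, x_{19} = 7, x_{20} = 29, x_{21} = 0, x_{22} = 29, x_{23} = 29, x_{24} = 22, x_{25} = 15, x_{26} = 1.
The sequence repeats with period 24.
So x_{913} = x_{1 + ((913-1) mod 24)} = x_1 = 15.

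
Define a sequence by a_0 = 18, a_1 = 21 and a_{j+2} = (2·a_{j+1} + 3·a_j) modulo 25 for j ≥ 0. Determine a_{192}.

Listing terms: a_0 = 18; a_1 = 21; a_2 = 21; a_3 = 5; a_4 = 23; a_5 = 11; a_6 = 16; a_7 = 15; a_8 = 3; a_9 = 1; a_{10} = 11; a_{11} = 0; a_{12} = 8; a_{13} = 16; a_{14} = 6; a_{15} = 10; a_{16} = 13; a_{17} = 6; a_{18} = 1; a_{19} = 20; a_{20} = 18; a_{21} = 21.
Since (a_{20}, a_{21}) = (a_0, a_1) = (18, 21) (two consecutive terms determine the rest), the sequence is periodic with period 20.
(192 - 0) mod 20 = 12, so a_{192} = a_{12} = 8.

8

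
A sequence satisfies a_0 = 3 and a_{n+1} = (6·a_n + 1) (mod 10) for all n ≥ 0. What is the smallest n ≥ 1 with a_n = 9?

1

a_0 = 3, a_1 = 9, a_2 = 5, a_3 = 1, a_4 = 7, a_5 = 3.
The sequence repeats with period 5.
The value 9 first appears (with n ≥ 1) at a_1.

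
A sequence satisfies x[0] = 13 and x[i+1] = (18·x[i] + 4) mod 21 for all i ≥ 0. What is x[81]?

Computing terms: x[0] = 13, x[1] = 7, x[2] = 4, x[3] = 13.
The sequence repeats with period 3.
So x[81] = x[0 + ((81-0) mod 3)] = x[0] = 13.

13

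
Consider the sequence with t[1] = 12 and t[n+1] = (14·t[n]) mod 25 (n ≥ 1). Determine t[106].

13

We have t[1] = 12,  t[2] = 18,  t[3] = 2,  t[4] = 3,  t[5] = 17,  t[6] = 13,  t[7] = 7,  t[8] = 23,  t[9] = 22,  t[10] = 8,  t[11] = 12.
Since t[11] = t[1] = 12, the sequence is periodic with period 10.
So t[106] = t[1 + ((106-1) mod 10)] = t[6] = 13.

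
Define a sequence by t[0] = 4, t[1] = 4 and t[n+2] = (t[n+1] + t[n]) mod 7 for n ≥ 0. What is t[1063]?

We have t[0] = 4, t[1] = 4, t[2] = 1, t[3] = 5, t[4] = 6, t[5] = 4, t[6] = 3, t[7] = 0, t[8] = 3, t[9] = 3, t[10] = 6, t[11] = 2, t[12] = 1, t[13] = 3, t[14] = 4, t[15] = 0, t[16] = 4, t[17] = 4.
Since (t[16], t[17]) = (t[0], t[1]) = (4, 4) (two consecutive terms determine the rest), the sequence is periodic with period 16.
(1063 - 0) mod 16 = 7, so t[1063] = t[7] = 0.

0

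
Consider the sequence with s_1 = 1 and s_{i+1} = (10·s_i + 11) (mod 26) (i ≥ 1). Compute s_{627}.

13

s_1 = 1,  s_2 = 21,  s_3 = 13,  s_4 = 11,  s_5 = 17,  s_6 = 25,  s_7 = 1.
The sequence repeats with period 6.
(627 - 1) mod 6 = 2, so s_{627} = s_3 = 13.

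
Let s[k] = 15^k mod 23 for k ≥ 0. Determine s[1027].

21

We have s[0] = 1,  s[1] = 15,  s[2] = 18,  s[3] = 17,  s[4] = 2,  s[5] = 7,  s[6] = 13,  s[7] = 11,  s[8] = 4,  s[9] = 14,  s[10] = 3,  s[11] = 22,  s[12] = 8,  s[13] = 5,  s[14] = 6,  s[15] = 21,  s[16] = 16,  s[17] = 10,  s[18] = 12,  s[19] = 19,  s[20] = 9,  s[21] = 20,  s[22] = 1.
The sequence repeats with period 22.
(1027 - 0) mod 22 = 15, so s[1027] = s[15] = 21.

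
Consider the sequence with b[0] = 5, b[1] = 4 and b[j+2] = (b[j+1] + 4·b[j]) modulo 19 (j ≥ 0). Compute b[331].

Computing terms: b[0] = 5, b[1] = 4, b[2] = 5, b[3] = 2, b[4] = 3, b[5] = 11, b[6] = 4, b[7] = 10, b[8] = 7, b[9] = 9, b[10] = 18, b[11] = 16, b[12] = 12, b[13] = 0, b[14] = 10, b[15] = 10, b[16] = 12, b[17] = 14, b[18] = 5, b[19] = 4.
The sequence repeats with period 18.
So b[331] = b[0 + ((331-0) mod 18)] = b[7] = 10.

10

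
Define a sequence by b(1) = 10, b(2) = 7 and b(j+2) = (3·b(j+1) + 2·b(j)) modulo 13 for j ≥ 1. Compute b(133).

10

b(1) = 10, b(2) = 7, b(3) = 2, b(4) = 7, b(5) = 12, b(6) = 11, b(7) = 5, b(8) = 11, b(9) = 4, b(10) = 8, b(11) = 6, b(12) = 8, b(13) = 10, b(14) = 7.
Since (b(13), b(14)) = (b(1), b(2)) = (10, 7) (two consecutive terms determine the rest), the sequence is periodic with period 12.
So b(133) = b(1 + ((133-1) mod 12)) = b(1) = 10.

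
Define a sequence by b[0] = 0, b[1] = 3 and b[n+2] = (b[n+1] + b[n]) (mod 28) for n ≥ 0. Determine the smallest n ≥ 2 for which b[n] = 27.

We have b[0] = 0, b[1] = 3, b[2] = 3, b[3] = 6, b[4] = 9, b[5] = 15, b[6] = 24, b[7] = 11, b[8] = 7, b[9] = 18, b[10] = 25, b[11] = 15, b[12] = 12, b[13] = 27, b[14] = 11, b[15] = 10, b[16] = 21, b[17] = 3, b[18] = 24, b[19] = 27, b[20] = 23, b[21] = 22, b[22] = 17, b[23] = 11, b[24] = 0, b[25] = 11, b[26] = 11, b[27] = 22, b[28] = 5, b[29] = 27, b[30] = 4, b[31] = 3, b[32] = 7, b[33] = 10, b[34] = 17, b[35] = 27, b[36] = 16, b[37] = 15, b[38] = 3, b[39] = 18, b[40] = 21, b[41] = 11, b[42] = 4, b[43] = 15, b[44] = 19, b[45] = 6, b[46] = 25, b[47] = 3, b[48] = 0, b[49] = 3.
Since (b[48], b[49]) = (b[0], b[1]) = (0, 3) (two consecutive terms determine the rest), the sequence is periodic with period 48.
The value 27 first appears (with n ≥ 2) at b[13].

13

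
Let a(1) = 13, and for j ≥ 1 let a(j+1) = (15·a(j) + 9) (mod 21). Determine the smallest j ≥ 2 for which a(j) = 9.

We have a(1) = 13; a(2) = 15; a(3) = 3; a(4) = 12; a(5) = 0; a(6) = 9; a(7) = 18; a(8) = 6; a(9) = 15.
Since a(9) = a(2) = 15, the sequence is eventually periodic: after a pre-period of length 1 it cycles with period 7.
The value 9 first appears (with j ≥ 2) at a(6).

6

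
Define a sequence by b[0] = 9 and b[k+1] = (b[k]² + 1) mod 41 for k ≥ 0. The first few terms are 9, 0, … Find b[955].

2

Computing terms: b[0] = 9; b[1] = 0; b[2] = 1; b[3] = 2; b[4] = 5; b[5] = 26; b[6] = 21; b[7] = 32; b[8] = 0.
Since b[8] = b[1] = 0, the sequence is eventually periodic: after a pre-period of length 1 it cycles with period 7.
For k ≥ 1, b[k] depends only on (k - 1) mod 7. (955 - 1) mod 7 = 2, so b[955] = b[3] = 2.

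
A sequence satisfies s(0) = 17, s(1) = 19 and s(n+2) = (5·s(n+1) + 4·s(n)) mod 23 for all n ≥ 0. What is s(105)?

19

s(0) = 17; s(1) = 19; s(2) = 2; s(3) = 17; s(4) = 1; s(5) = 4; s(6) = 1; s(7) = 21; s(8) = 17; s(9) = 8; s(10) = 16; s(11) = 20; s(12) = 3; s(13) = 3; s(14) = 4; s(15) = 9; s(16) = 15; s(17) = 19; s(18) = 17; s(19) = 0; s(20) = 22; s(21) = 18; s(22) = 17; s(23) = 19.
Since (s(22), s(23)) = (s(0), s(1)) = (17, 19) (two consecutive terms determine the rest), the sequence is periodic with period 22.
So s(105) = s(0 + ((105-0) mod 22)) = s(17) = 19.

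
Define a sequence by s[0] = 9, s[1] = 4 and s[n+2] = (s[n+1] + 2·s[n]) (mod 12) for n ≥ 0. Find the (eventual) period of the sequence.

6

We have s[0] = 9, s[1] = 4, s[2] = 10, s[3] = 6, s[4] = 2, s[5] = 2, s[6] = 6, s[7] = 10, s[8] = 10, s[9] = 6.
Since (s[8], s[9]) = (s[2], s[3]) = (10, 6) (two consecutive terms determine the rest), the sequence is eventually periodic: after a pre-period of length 2 it cycles with period 6.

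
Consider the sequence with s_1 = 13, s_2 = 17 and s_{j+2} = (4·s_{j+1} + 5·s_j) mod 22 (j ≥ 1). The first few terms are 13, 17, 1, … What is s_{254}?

Computing terms: s_1 = 13,  s_2 = 17,  s_3 = 1,  s_4 = 1,  s_5 = 9,  s_6 = 19,  s_7 = 11,  s_8 = 7,  s_9 = 17,  s_{10} = 15,  s_{11} = 13,  s_{12} = 17.
Since (s_{11}, s_{12}) = (s_1, s_2) = (13, 17) (two consecutive terms determine the rest), the sequence is periodic with period 10.
So s_{254} = s_{1 + ((254-1) mod 10)} = s_4 = 1.

1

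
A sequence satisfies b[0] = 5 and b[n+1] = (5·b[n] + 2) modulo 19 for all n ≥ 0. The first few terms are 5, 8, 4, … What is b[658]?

8

Listing terms: b[0] = 5, b[1] = 8, b[2] = 4, b[3] = 3, b[4] = 17, b[5] = 11, b[6] = 0, b[7] = 2, b[8] = 12, b[9] = 5.
Since b[9] = b[0] = 5, the sequence is periodic with period 9.
(658 - 0) mod 9 = 1, so b[658] = b[1] = 8.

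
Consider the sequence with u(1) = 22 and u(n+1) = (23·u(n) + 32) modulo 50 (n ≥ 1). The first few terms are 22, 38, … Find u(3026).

48

Computing terms: u(1) = 22,  u(2) = 38,  u(3) = 6,  u(4) = 20,  u(5) = 42,  u(6) = 48,  u(7) = 36,  u(8) = 10,  u(9) = 12,  u(10) = 8,  u(11) = 16,  u(12) = 0,  u(13) = 32,  u(14) = 18,  u(15) = 46,  u(16) = 40,  u(17) = 2,  u(18) = 28,  u(19) = 26,  u(20) = 30,  u(21) = 22.
Since u(21) = u(1) = 22, the sequence is periodic with period 20.
(3026 - 1) mod 20 = 5, so u(3026) = u(6) = 48.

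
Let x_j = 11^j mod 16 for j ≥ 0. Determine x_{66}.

Computing terms: x_0 = 1, x_1 = 11, x_2 = 9, x_3 = 3, x_4 = 1.
The sequence repeats with period 4.
(66 - 0) mod 4 = 2, so x_{66} = x_2 = 9.

9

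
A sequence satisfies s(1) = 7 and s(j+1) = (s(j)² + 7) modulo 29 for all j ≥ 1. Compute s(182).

0

Computing terms: s(1) = 7,  s(2) = 27,  s(3) = 11,  s(4) = 12,  s(5) = 6,  s(6) = 14,  s(7) = 0,  s(8) = 7.
Since s(8) = s(1) = 7, the sequence is periodic with period 7.
So s(182) = s(1 + ((182-1) mod 7)) = s(7) = 0.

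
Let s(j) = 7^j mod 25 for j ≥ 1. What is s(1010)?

24

Listing terms: s(1) = 7, s(2) = 24, s(3) = 18, s(4) = 1, s(5) = 7.
Since s(5) = s(1) = 7, the sequence is periodic with period 4.
(1010 - 1) mod 4 = 1, so s(1010) = s(2) = 24.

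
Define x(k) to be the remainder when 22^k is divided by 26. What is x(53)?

16

Listing terms: x(0) = 1, x(1) = 22, x(2) = 16, x(3) = 14, x(4) = 22.
Since x(4) = x(1) = 22, the sequence is eventually periodic: after a pre-period of length 1 it cycles with period 3.
For k ≥ 1, x(k) depends only on (k - 1) mod 3. (53 - 1) mod 3 = 1, so x(53) = x(2) = 16.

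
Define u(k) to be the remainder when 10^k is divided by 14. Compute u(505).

10

u(1) = 10; u(2) = 2; u(3) = 6; u(4) = 4; u(5) = 12; u(6) = 8; u(7) = 10.
The sequence repeats with period 6.
(505 - 1) mod 6 = 0, so u(505) = u(1) = 10.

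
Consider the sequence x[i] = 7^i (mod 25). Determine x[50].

24

We have x[1] = 7, x[2] = 24, x[3] = 18, x[4] = 1, x[5] = 7.
The sequence repeats with period 4.
(50 - 1) mod 4 = 1, so x[50] = x[2] = 24.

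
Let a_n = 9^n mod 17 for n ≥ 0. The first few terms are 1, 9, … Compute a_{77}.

Computing terms: a_0 = 1, a_1 = 9, a_2 = 13, a_3 = 15, a_4 = 16, a_5 = 8, a_6 = 4, a_7 = 2, a_8 = 1.
The sequence repeats with period 8.
So a_{77} = a_{0 + ((77-0) mod 8)} = a_5 = 8.

8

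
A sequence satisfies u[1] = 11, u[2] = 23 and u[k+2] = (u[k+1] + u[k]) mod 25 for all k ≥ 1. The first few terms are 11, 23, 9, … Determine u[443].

9

Listing terms: u[1] = 11; u[2] = 23; u[3] = 9; u[4] = 7; u[5] = 16; u[6] = 23; u[7] = 14; u[8] = 12; u[9] = 1; u[10] = 13; u[11] = 14; u[12] = 2; u[13] = 16; u[14] = 18; u[15] = 9; u[16] = 2; u[17] = 11; u[18] = 13; u[19] = 24; u[20] = 12; u[21] = 11; u[22] = 23.
The sequence repeats with period 20.
(443 - 1) mod 20 = 2, so u[443] = u[3] = 9.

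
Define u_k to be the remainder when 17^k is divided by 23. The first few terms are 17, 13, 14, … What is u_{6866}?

We have u_1 = 17; u_2 = 13; u_3 = 14; u_4 = 8; u_5 = 21; u_6 = 12; u_7 = 20; u_8 = 18; u_9 = 7; u_{10} = 4; u_{11} = 22; u_{12} = 6; u_{13} = 10; u_{14} = 9; u_{15} = 15; u_{16} = 2; u_{17} = 11; u_{18} = 3; u_{19} = 5; u_{20} = 16; u_{21} = 19; u_{22} = 1; u_{23} = 17.
The sequence repeats with period 22.
(6866 - 1) mod 22 = 1, so u_{6866} = u_2 = 13.

13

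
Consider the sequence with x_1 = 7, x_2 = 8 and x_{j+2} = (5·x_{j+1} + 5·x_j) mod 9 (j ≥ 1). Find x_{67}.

Computing terms: x_1 = 7,  x_2 = 8,  x_3 = 3,  x_4 = 1,  x_5 = 2,  x_6 = 6,  x_7 = 4,  x_8 = 5,  x_9 = 0,  x_{10} = 7,  x_{11} = 8.
Since (x_{10}, x_{11}) = (x_1, x_2) = (7, 8) (two consecutive terms determine the rest), the sequence is periodic with period 9.
So x_{67} = x_{1 + ((67-1) mod 9)} = x_4 = 1.

1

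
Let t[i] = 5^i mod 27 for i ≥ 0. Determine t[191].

2

Listing terms: t[0] = 1, t[1] = 5, t[2] = 25, t[3] = 17, t[4] = 4, t[5] = 20, t[6] = 19, t[7] = 14, t[8] = 16, t[9] = 26, t[10] = 22, t[11] = 2, t[12] = 10, t[13] = 23, t[14] = 7, t[15] = 8, t[16] = 13, t[17] = 11, t[18] = 1.
The sequence repeats with period 18.
(191 - 0) mod 18 = 11, so t[191] = t[11] = 2.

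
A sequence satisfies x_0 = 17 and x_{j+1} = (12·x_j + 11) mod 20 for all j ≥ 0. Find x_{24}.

Computing terms: x_0 = 17,  x_1 = 15,  x_2 = 11,  x_3 = 3,  x_4 = 7,  x_5 = 15.
Since x_5 = x_1 = 15, the sequence is eventually periodic: after a pre-period of length 1 it cycles with period 4.
For j ≥ 1, x_j depends only on (j - 1) mod 4. (24 - 1) mod 4 = 3, so x_{24} = x_4 = 7.

7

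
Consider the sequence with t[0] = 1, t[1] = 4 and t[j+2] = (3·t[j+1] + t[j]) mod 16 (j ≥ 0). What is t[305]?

We have t[0] = 1,  t[1] = 4,  t[2] = 13,  t[3] = 11,  t[4] = 14,  t[5] = 5,  t[6] = 13,  t[7] = 12,  t[8] = 1,  t[9] = 15,  t[10] = 14,  t[11] = 9,  t[12] = 9,  t[13] = 4,  t[14] = 5,  t[15] = 3,  t[16] = 14,  t[17] = 13,  t[18] = 5,  t[19] = 12,  t[20] = 9,  t[21] = 7,  t[22] = 14,  t[23] = 1,  t[24] = 1,  t[25] = 4.
Since (t[24], t[25]) = (t[0], t[1]) = (1, 4) (two consecutive terms determine the rest), the sequence is periodic with period 24.
(305 - 0) mod 24 = 17, so t[305] = t[17] = 13.

13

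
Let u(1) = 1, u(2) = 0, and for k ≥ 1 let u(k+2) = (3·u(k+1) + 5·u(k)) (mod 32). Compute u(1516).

31

Listing terms: u(1) = 1; u(2) = 0; u(3) = 5; u(4) = 15; u(5) = 6; u(6) = 29; u(7) = 21; u(8) = 16; u(9) = 25; u(10) = 27; u(11) = 14; u(12) = 17; u(13) = 25; u(14) = 0; u(15) = 29; u(16) = 23; u(17) = 22; u(18) = 21; u(19) = 13; u(20) = 16; u(21) = 17; u(22) = 3; u(23) = 30; u(24) = 9; u(25) = 17; u(26) = 0; u(27) = 21; u(28) = 31; u(29) = 6; u(30) = 13; u(31) = 5; u(32) = 16; u(33) = 9; u(34) = 11; u(35) = 14; u(36) = 1; u(37) = 9; u(38) = 0; u(39) = 13; u(40) = 7; u(41) = 22; u(42) = 5; u(43) = 29; u(44) = 16; u(45) = 1; u(46) = 19; u(47) = 30; u(48) = 25; u(49) = 1; u(50) = 0.
The sequence repeats with period 48.
So u(1516) = u(1 + ((1516-1) mod 48)) = u(28) = 31.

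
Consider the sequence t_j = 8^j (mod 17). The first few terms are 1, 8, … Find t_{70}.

4

We have t_0 = 1; t_1 = 8; t_2 = 13; t_3 = 2; t_4 = 16; t_5 = 9; t_6 = 4; t_7 = 15; t_8 = 1.
The sequence repeats with period 8.
(70 - 0) mod 8 = 6, so t_{70} = t_6 = 4.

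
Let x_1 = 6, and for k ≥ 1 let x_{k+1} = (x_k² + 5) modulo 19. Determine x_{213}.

We have x_1 = 6,  x_2 = 3,  x_3 = 14,  x_4 = 11,  x_5 = 12,  x_6 = 16,  x_7 = 14.
Since x_7 = x_3 = 14, the sequence is eventually periodic: after a pre-period of length 2 it cycles with period 4.
For k ≥ 3, x_k depends only on (k - 3) mod 4. (213 - 3) mod 4 = 2, so x_{213} = x_5 = 12.

12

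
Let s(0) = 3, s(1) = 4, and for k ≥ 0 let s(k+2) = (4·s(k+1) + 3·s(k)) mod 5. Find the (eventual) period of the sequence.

s(0) = 3,  s(1) = 4,  s(2) = 0,  s(3) = 2,  s(4) = 3,  s(5) = 3,  s(6) = 1,  s(7) = 3,  s(8) = 0,  s(9) = 4,  s(10) = 1,  s(11) = 1,  s(12) = 2,  s(13) = 1,  s(14) = 0,  s(15) = 3,  s(16) = 2,  s(17) = 2,  s(18) = 4,  s(19) = 2,  s(20) = 0,  s(21) = 1,  s(22) = 4,  s(23) = 4,  s(24) = 3,  s(25) = 4.
The sequence repeats with period 24.

24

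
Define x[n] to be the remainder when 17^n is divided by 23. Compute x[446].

12

Listing terms: x[0] = 1,  x[1] = 17,  x[2] = 13,  x[3] = 14,  x[4] = 8,  x[5] = 21,  x[6] = 12,  x[7] = 20,  x[8] = 18,  x[9] = 7,  x[10] = 4,  x[11] = 22,  x[12] = 6,  x[13] = 10,  x[14] = 9,  x[15] = 15,  x[16] = 2,  x[17] = 11,  x[18] = 3,  x[19] = 5,  x[20] = 16,  x[21] = 19,  x[22] = 1.
The sequence repeats with period 22.
(446 - 0) mod 22 = 6, so x[446] = x[6] = 12.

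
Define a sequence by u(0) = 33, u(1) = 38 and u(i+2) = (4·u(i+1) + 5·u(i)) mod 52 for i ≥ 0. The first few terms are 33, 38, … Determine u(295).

u(0) = 33,  u(1) = 38,  u(2) = 5,  u(3) = 2,  u(4) = 33,  u(5) = 38.
Since (u(4), u(5)) = (u(0), u(1)) = (33, 38) (two consecutive terms determine the rest), the sequence is periodic with period 4.
So u(295) = u(0 + ((295-0) mod 4)) = u(3) = 2.

2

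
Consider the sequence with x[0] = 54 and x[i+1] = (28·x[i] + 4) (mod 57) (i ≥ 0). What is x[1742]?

26

We have x[0] = 54,  x[1] = 34,  x[2] = 44,  x[3] = 39,  x[4] = 13,  x[5] = 26,  x[6] = 48,  x[7] = 37,  x[8] = 14,  x[9] = 54.
Since x[9] = x[0] = 54, the sequence is periodic with period 9.
(1742 - 0) mod 9 = 5, so x[1742] = x[5] = 26.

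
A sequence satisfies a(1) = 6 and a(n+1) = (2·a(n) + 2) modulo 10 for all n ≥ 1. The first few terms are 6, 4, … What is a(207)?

0

a(1) = 6,  a(2) = 4,  a(3) = 0,  a(4) = 2,  a(5) = 6.
Since a(5) = a(1) = 6, the sequence is periodic with period 4.
So a(207) = a(1 + ((207-1) mod 4)) = a(3) = 0.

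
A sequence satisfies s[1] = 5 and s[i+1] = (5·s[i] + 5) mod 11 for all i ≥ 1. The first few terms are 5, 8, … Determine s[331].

Computing terms: s[1] = 5; s[2] = 8; s[3] = 1; s[4] = 10; s[5] = 0; s[6] = 5.
The sequence repeats with period 5.
(331 - 1) mod 5 = 0, so s[331] = s[1] = 5.

5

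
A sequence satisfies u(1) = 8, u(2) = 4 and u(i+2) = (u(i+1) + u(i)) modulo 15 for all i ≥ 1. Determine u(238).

14

We have u(1) = 8,  u(2) = 4,  u(3) = 12,  u(4) = 1,  u(5) = 13,  u(6) = 14,  u(7) = 12,  u(8) = 11,  u(9) = 8,  u(10) = 4.
Since (u(9), u(10)) = (u(1), u(2)) = (8, 4) (two consecutive terms determine the rest), the sequence is periodic with period 8.
(238 - 1) mod 8 = 5, so u(238) = u(6) = 14.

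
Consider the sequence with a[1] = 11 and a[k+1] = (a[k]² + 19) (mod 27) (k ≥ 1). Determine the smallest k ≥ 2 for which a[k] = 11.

a[1] = 11; a[2] = 5; a[3] = 17; a[4] = 11.
Since a[4] = a[1] = 11, the sequence is periodic with period 3.
The value 11 next appears (with k ≥ 2) at a[4].

4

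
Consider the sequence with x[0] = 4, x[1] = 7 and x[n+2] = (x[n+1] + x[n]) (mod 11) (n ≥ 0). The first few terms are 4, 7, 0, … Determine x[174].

7

We have x[0] = 4, x[1] = 7, x[2] = 0, x[3] = 7, x[4] = 7, x[5] = 3, x[6] = 10, x[7] = 2, x[8] = 1, x[9] = 3, x[10] = 4, x[11] = 7.
Since (x[10], x[11]) = (x[0], x[1]) = (4, 7) (two consecutive terms determine the rest), the sequence is periodic with period 10.
(174 - 0) mod 10 = 4, so x[174] = x[4] = 7.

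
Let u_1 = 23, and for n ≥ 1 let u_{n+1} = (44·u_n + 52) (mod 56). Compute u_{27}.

52

We have u_1 = 23,  u_2 = 0,  u_3 = 52,  u_4 = 44,  u_5 = 28,  u_6 = 52.
Since u_6 = u_3 = 52, the sequence is eventually periodic: after a pre-period of length 2 it cycles with period 3.
For n ≥ 3, u_n depends only on (n - 3) mod 3. (27 - 3) mod 3 = 0, so u_{27} = u_3 = 52.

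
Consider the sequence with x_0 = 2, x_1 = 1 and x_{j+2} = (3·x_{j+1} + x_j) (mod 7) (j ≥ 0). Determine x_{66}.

We have x_0 = 2, x_1 = 1, x_2 = 5, x_3 = 2, x_4 = 4, x_5 = 0, x_6 = 4, x_7 = 5, x_8 = 5, x_9 = 6, x_{10} = 2, x_{11} = 5, x_{12} = 3, x_{13} = 0, x_{14} = 3, x_{15} = 2, x_{16} = 2, x_{17} = 1.
The sequence repeats with period 16.
(66 - 0) mod 16 = 2, so x_{66} = x_2 = 5.

5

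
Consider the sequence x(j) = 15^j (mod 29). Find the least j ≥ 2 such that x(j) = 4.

We have x(1) = 15; x(2) = 22; x(3) = 11; x(4) = 20; x(5) = 10; x(6) = 5; x(7) = 17; x(8) = 23; x(9) = 26; x(10) = 13; x(11) = 21; x(12) = 25; x(13) = 27; x(14) = 28; x(15) = 14; x(16) = 7; x(17) = 18; x(18) = 9; x(19) = 19; x(20) = 24; x(21) = 12; x(22) = 6; x(23) = 3; x(24) = 16; x(25) = 8; x(26) = 4; x(27) = 2; x(28) = 1; x(29) = 15.
Since x(29) = x(1) = 15, the sequence is periodic with period 28.
The value 4 first appears (with j ≥ 2) at x(26).

26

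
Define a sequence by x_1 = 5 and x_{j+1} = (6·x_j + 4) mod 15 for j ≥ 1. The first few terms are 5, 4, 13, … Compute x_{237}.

Computing terms: x_1 = 5; x_2 = 4; x_3 = 13; x_4 = 7; x_5 = 1; x_6 = 10; x_7 = 4.
Since x_7 = x_2 = 4, the sequence is eventually periodic: after a pre-period of length 1 it cycles with period 5.
For j ≥ 2, x_j depends only on (j - 2) mod 5. (237 - 2) mod 5 = 0, so x_{237} = x_2 = 4.

4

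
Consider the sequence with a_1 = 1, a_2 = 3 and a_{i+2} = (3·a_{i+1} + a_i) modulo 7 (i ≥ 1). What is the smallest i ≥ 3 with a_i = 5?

4

a_1 = 1; a_2 = 3; a_3 = 3; a_4 = 5; a_5 = 4; a_6 = 3; a_7 = 6; a_8 = 0; a_9 = 6; a_{10} = 4; a_{11} = 4; a_{12} = 2; a_{13} = 3; a_{14} = 4; a_{15} = 1; a_{16} = 0; a_{17} = 1; a_{18} = 3.
The sequence repeats with period 16.
The value 5 first appears (with i ≥ 3) at a_4.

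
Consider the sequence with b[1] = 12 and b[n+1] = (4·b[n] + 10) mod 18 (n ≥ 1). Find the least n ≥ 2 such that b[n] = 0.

7

Listing terms: b[1] = 12; b[2] = 4; b[3] = 8; b[4] = 6; b[5] = 16; b[6] = 2; b[7] = 0; b[8] = 10; b[9] = 14; b[10] = 12.
Since b[10] = b[1] = 12, the sequence is periodic with period 9.
The value 0 first appears (with n ≥ 2) at b[7].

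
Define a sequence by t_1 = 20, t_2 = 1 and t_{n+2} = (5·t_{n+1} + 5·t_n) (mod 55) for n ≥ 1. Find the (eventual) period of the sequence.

10

t_1 = 20; t_2 = 1; t_3 = 50; t_4 = 35; t_5 = 40; t_6 = 45; t_7 = 40; t_8 = 40; t_9 = 15; t_{10} = 0; t_{11} = 20; t_{12} = 45; t_{13} = 50; t_{14} = 35.
Since (t_{13}, t_{14}) = (t_3, t_4) = (50, 35) (two consecutive terms determine the rest), the sequence is eventually periodic: after a pre-period of length 2 it cycles with period 10.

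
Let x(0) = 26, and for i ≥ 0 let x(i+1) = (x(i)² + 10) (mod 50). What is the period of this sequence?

We have x(0) = 26,  x(1) = 36,  x(2) = 6,  x(3) = 46,  x(4) = 26.
The sequence repeats with period 4.

4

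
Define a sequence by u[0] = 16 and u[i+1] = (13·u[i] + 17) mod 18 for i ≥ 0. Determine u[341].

11

u[0] = 16, u[1] = 9, u[2] = 8, u[3] = 13, u[4] = 6, u[5] = 5, u[6] = 10, u[7] = 3, u[8] = 2, u[9] = 7, u[10] = 0, u[11] = 17, u[12] = 4, u[13] = 15, u[14] = 14, u[15] = 1, u[16] = 12, u[17] = 11, u[18] = 16.
The sequence repeats with period 18.
(341 - 0) mod 18 = 17, so u[341] = u[17] = 11.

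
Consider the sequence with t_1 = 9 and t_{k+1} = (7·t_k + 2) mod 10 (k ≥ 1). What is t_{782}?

5

We have t_1 = 9,  t_2 = 5,  t_3 = 7,  t_4 = 1,  t_5 = 9.
The sequence repeats with period 4.
(782 - 1) mod 4 = 1, so t_{782} = t_2 = 5.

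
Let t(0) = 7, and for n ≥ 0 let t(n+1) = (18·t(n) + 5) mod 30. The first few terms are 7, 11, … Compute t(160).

We have t(0) = 7,  t(1) = 11,  t(2) = 23,  t(3) = 29,  t(4) = 17,  t(5) = 11.
Since t(5) = t(1) = 11, the sequence is eventually periodic: after a pre-period of length 1 it cycles with period 4.
For n ≥ 1, t(n) depends only on (n - 1) mod 4. (160 - 1) mod 4 = 3, so t(160) = t(4) = 17.

17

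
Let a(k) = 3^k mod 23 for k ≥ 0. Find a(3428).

Computing terms: a(0) = 1, a(1) = 3, a(2) = 9, a(3) = 4, a(4) = 12, a(5) = 13, a(6) = 16, a(7) = 2, a(8) = 6, a(9) = 18, a(10) = 8, a(11) = 1.
Since a(11) = a(0) = 1, the sequence is periodic with period 11.
So a(3428) = a(0 + ((3428-0) mod 11)) = a(7) = 2.

2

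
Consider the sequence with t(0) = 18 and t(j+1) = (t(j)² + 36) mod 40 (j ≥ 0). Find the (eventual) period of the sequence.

3

Computing terms: t(0) = 18; t(1) = 0; t(2) = 36; t(3) = 12; t(4) = 20; t(5) = 36.
Since t(5) = t(2) = 36, the sequence is eventually periodic: after a pre-period of length 2 it cycles with period 3.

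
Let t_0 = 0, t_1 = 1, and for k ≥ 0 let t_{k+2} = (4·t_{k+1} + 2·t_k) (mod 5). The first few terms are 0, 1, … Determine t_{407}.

t_0 = 0,  t_1 = 1,  t_2 = 4,  t_3 = 3,  t_4 = 0,  t_5 = 1.
The sequence repeats with period 4.
So t_{407} = t_{0 + ((407-0) mod 4)} = t_3 = 3.

3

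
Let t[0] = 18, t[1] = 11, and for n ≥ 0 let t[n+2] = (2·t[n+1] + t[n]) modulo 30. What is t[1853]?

We have t[0] = 18; t[1] = 11; t[2] = 10; t[3] = 1; t[4] = 12; t[5] = 25; t[6] = 2; t[7] = 29; t[8] = 0; t[9] = 29; t[10] = 28; t[11] = 25; t[12] = 18; t[13] = 1; t[14] = 20; t[15] = 11; t[16] = 12; t[17] = 5; t[18] = 22; t[19] = 19; t[20] = 0; t[21] = 19; t[22] = 8; t[23] = 5; t[24] = 18; t[25] = 11.
The sequence repeats with period 24.
(1853 - 0) mod 24 = 5, so t[1853] = t[5] = 25.

25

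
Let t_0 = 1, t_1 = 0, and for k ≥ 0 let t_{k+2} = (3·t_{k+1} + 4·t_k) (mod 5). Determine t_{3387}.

Computing terms: t_0 = 1, t_1 = 0, t_2 = 4, t_3 = 2, t_4 = 2, t_5 = 4, t_6 = 0, t_7 = 1, t_8 = 3, t_9 = 3, t_{10} = 1, t_{11} = 0.
Since (t_{10}, t_{11}) = (t_0, t_1) = (1, 0) (two consecutive terms determine the rest), the sequence is periodic with period 10.
So t_{3387} = t_{0 + ((3387-0) mod 10)} = t_7 = 1.

1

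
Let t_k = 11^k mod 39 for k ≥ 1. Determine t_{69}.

We have t_1 = 11,  t_2 = 4,  t_3 = 5,  t_4 = 16,  t_5 = 20,  t_6 = 25,  t_7 = 2,  t_8 = 22,  t_9 = 8,  t_{10} = 10,  t_{11} = 32,  t_{12} = 1,  t_{13} = 11.
The sequence repeats with period 12.
(69 - 1) mod 12 = 8, so t_{69} = t_9 = 8.

8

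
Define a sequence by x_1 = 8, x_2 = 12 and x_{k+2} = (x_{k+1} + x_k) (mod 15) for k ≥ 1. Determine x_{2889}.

11

Listing terms: x_1 = 8, x_2 = 12, x_3 = 5, x_4 = 2, x_5 = 7, x_6 = 9, x_7 = 1, x_8 = 10, x_9 = 11, x_{10} = 6, x_{11} = 2, x_{12} = 8, x_{13} = 10, x_{14} = 3, x_{15} = 13, x_{16} = 1, x_{17} = 14, x_{18} = 0, x_{19} = 14, x_{20} = 14, x_{21} = 13, x_{22} = 12, x_{23} = 10, x_{24} = 7, x_{25} = 2, x_{26} = 9, x_{27} = 11, x_{28} = 5, x_{29} = 1, x_{30} = 6, x_{31} = 7, x_{32} = 13, x_{33} = 5, x_{34} = 3, x_{35} = 8, x_{36} = 11, x_{37} = 4, x_{38} = 0, x_{39} = 4, x_{40} = 4, x_{41} = 8, x_{42} = 12.
Since (x_{41}, x_{42}) = (x_1, x_2) = (8, 12) (two consecutive terms determine the rest), the sequence is periodic with period 40.
So x_{2889} = x_{1 + ((2889-1) mod 40)} = x_9 = 11.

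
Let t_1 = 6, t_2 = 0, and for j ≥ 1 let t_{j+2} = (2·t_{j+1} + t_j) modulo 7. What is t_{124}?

We have t_1 = 6,  t_2 = 0,  t_3 = 6,  t_4 = 5,  t_5 = 2,  t_6 = 2,  t_7 = 6,  t_8 = 0.
Since (t_7, t_8) = (t_1, t_2) = (6, 0) (two consecutive terms determine the rest), the sequence is periodic with period 6.
So t_{124} = t_{1 + ((124-1) mod 6)} = t_4 = 5.

5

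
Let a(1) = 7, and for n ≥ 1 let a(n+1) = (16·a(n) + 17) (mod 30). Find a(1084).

13

Computing terms: a(1) = 7,  a(2) = 9,  a(3) = 11,  a(4) = 13,  a(5) = 15,  a(6) = 17,  a(7) = 19,  a(8) = 21,  a(9) = 23,  a(10) = 25,  a(11) = 27,  a(12) = 29,  a(13) = 1,  a(14) = 3,  a(15) = 5,  a(16) = 7.
The sequence repeats with period 15.
So a(1084) = a(1 + ((1084-1) mod 15)) = a(4) = 13.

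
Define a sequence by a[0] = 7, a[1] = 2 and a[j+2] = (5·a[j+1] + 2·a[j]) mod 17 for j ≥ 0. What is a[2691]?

5

Computing terms: a[0] = 7,  a[1] = 2,  a[2] = 7,  a[3] = 5,  a[4] = 5,  a[5] = 1,  a[6] = 15,  a[7] = 9,  a[8] = 7,  a[9] = 2.
Since (a[8], a[9]) = (a[0], a[1]) = (7, 2) (two consecutive terms determine the rest), the sequence is periodic with period 8.
So a[2691] = a[0 + ((2691-0) mod 8)] = a[3] = 5.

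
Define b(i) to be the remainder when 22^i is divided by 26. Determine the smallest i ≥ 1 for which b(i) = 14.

Listing terms: b(0) = 1, b(1) = 22, b(2) = 16, b(3) = 14, b(4) = 22.
Since b(4) = b(1) = 22, the sequence is eventually periodic: after a pre-period of length 1 it cycles with period 3.
The value 14 first appears (with i ≥ 1) at b(3).

3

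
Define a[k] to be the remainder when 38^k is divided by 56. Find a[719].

40

Listing terms: a[1] = 38; a[2] = 44; a[3] = 48; a[4] = 32; a[5] = 40; a[6] = 8; a[7] = 24; a[8] = 16; a[9] = 48.
Since a[9] = a[3] = 48, the sequence is eventually periodic: after a pre-period of length 2 it cycles with period 6.
For k ≥ 3, a[k] depends only on (k - 3) mod 6. (719 - 3) mod 6 = 2, so a[719] = a[5] = 40.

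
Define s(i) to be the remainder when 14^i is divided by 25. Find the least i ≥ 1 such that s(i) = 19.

s(0) = 1; s(1) = 14; s(2) = 21; s(3) = 19; s(4) = 16; s(5) = 24; s(6) = 11; s(7) = 4; s(8) = 6; s(9) = 9; s(10) = 1.
Since s(10) = s(0) = 1, the sequence is periodic with period 10.
The value 19 first appears (with i ≥ 1) at s(3).

3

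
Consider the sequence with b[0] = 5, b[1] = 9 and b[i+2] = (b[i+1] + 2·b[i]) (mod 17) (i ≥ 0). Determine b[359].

Computing terms: b[0] = 5, b[1] = 9, b[2] = 2, b[3] = 3, b[4] = 7, b[5] = 13, b[6] = 10, b[7] = 2, b[8] = 5, b[9] = 9.
The sequence repeats with period 8.
(359 - 0) mod 8 = 7, so b[359] = b[7] = 2.

2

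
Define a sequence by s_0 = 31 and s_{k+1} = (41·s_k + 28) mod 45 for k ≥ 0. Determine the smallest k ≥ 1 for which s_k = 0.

We have s_0 = 31, s_1 = 39, s_2 = 7, s_3 = 0, s_4 = 28, s_5 = 6, s_6 = 4, s_7 = 12, s_8 = 25, s_9 = 18, s_{10} = 1, s_{11} = 24, s_{12} = 22, s_{13} = 30, s_{14} = 43, s_{15} = 36, s_{16} = 19, s_{17} = 42, s_{18} = 40, s_{19} = 3, s_{20} = 16, s_{21} = 9, s_{22} = 37, s_{23} = 15, s_{24} = 13, s_{25} = 21, s_{26} = 34, s_{27} = 27, s_{28} = 10, s_{29} = 33, s_{30} = 31.
Since s_{30} = s_0 = 31, the sequence is periodic with period 30.
The value 0 first appears (with k ≥ 1) at s_3.

3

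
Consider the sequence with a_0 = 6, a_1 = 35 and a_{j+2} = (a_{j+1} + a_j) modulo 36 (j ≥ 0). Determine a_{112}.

9

Listing terms: a_0 = 6,  a_1 = 35,  a_2 = 5,  a_3 = 4,  a_4 = 9,  a_5 = 13,  a_6 = 22,  a_7 = 35,  a_8 = 21,  a_9 = 20,  a_{10} = 5,  a_{11} = 25,  a_{12} = 30,  a_{13} = 19,  a_{14} = 13,  a_{15} = 32,  a_{16} = 9,  a_{17} = 5,  a_{18} = 14,  a_{19} = 19,  a_{20} = 33,  a_{21} = 16,  a_{22} = 13,  a_{23} = 29,  a_{24} = 6,  a_{25} = 35.
The sequence repeats with period 24.
(112 - 0) mod 24 = 16, so a_{112} = a_{16} = 9.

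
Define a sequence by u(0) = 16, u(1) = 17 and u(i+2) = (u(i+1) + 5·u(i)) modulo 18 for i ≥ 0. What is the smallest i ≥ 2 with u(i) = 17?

7

Computing terms: u(0) = 16; u(1) = 17; u(2) = 7; u(3) = 2; u(4) = 1; u(5) = 11; u(6) = 16; u(7) = 17.
Since (u(6), u(7)) = (u(0), u(1)) = (16, 17) (two consecutive terms determine the rest), the sequence is periodic with period 6.
The value 17 next appears (with i ≥ 2) at u(7).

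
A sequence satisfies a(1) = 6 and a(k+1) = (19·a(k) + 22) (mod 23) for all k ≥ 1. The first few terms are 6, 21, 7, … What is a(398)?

21

We have a(1) = 6; a(2) = 21; a(3) = 7; a(4) = 17; a(5) = 0; a(6) = 22; a(7) = 3; a(8) = 10; a(9) = 5; a(10) = 2; a(11) = 14; a(12) = 12; a(13) = 20; a(14) = 11; a(15) = 1; a(16) = 18; a(17) = 19; a(18) = 15; a(19) = 8; a(20) = 13; a(21) = 16; a(22) = 4; a(23) = 6.
The sequence repeats with period 22.
So a(398) = a(1 + ((398-1) mod 22)) = a(2) = 21.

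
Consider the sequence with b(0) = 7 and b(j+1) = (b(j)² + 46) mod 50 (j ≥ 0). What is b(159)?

37

Listing terms: b(0) = 7; b(1) = 45; b(2) = 21; b(3) = 37; b(4) = 15; b(5) = 21.
Since b(5) = b(2) = 21, the sequence is eventually periodic: after a pre-period of length 2 it cycles with period 3.
For j ≥ 2, b(j) depends only on (j - 2) mod 3. (159 - 2) mod 3 = 1, so b(159) = b(3) = 37.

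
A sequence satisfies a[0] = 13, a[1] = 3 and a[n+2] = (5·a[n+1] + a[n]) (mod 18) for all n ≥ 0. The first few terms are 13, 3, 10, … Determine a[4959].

a[0] = 13,  a[1] = 3,  a[2] = 10,  a[3] = 17,  a[4] = 5,  a[5] = 6,  a[6] = 17,  a[7] = 1,  a[8] = 4,  a[9] = 3,  a[10] = 1,  a[11] = 8,  a[12] = 5,  a[13] = 15,  a[14] = 8,  a[15] = 1,  a[16] = 13,  a[17] = 12,  a[18] = 1,  a[19] = 17,  a[20] = 14,  a[21] = 15,  a[22] = 17,  a[23] = 10,  a[24] = 13,  a[25] = 3.
Since (a[24], a[25]) = (a[0], a[1]) = (13, 3) (two consecutive terms determine the rest), the sequence is periodic with period 24.
(4959 - 0) mod 24 = 15, so a[4959] = a[15] = 1.

1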